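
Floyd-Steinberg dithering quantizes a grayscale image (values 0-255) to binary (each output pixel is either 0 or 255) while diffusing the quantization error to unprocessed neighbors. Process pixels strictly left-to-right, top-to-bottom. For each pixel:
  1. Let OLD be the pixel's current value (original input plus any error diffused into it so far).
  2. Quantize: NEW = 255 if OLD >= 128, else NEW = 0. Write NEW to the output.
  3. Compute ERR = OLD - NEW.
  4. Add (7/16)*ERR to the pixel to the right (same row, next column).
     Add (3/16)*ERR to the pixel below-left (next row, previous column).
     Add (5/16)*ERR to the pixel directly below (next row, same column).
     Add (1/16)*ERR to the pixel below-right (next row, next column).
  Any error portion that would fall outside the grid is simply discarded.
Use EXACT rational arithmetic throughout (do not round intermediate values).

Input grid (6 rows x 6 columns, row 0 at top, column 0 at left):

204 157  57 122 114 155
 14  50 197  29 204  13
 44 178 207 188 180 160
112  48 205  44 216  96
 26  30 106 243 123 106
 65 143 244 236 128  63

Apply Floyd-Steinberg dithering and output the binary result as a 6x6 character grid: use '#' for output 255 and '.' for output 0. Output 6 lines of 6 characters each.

Answer: ##..#.
..#.#.
.####.
..#.#.
...#.#
.####.

Derivation:
(0,0): OLD=204 → NEW=255, ERR=-51
(0,1): OLD=2155/16 → NEW=255, ERR=-1925/16
(0,2): OLD=1117/256 → NEW=0, ERR=1117/256
(0,3): OLD=507531/4096 → NEW=0, ERR=507531/4096
(0,4): OLD=11023821/65536 → NEW=255, ERR=-5687859/65536
(0,5): OLD=122714267/1048576 → NEW=0, ERR=122714267/1048576
(1,0): OLD=-6271/256 → NEW=0, ERR=-6271/256
(1,1): OLD=-1401/2048 → NEW=0, ERR=-1401/2048
(1,2): OLD=14010131/65536 → NEW=255, ERR=-2701549/65536
(1,3): OLD=8830679/262144 → NEW=0, ERR=8830679/262144
(1,4): OLD=3712853093/16777216 → NEW=255, ERR=-565336987/16777216
(1,5): OLD=7893351475/268435456 → NEW=0, ERR=7893351475/268435456
(2,0): OLD=1186749/32768 → NEW=0, ERR=1186749/32768
(2,1): OLD=193326831/1048576 → NEW=255, ERR=-74060049/1048576
(2,2): OLD=2843590285/16777216 → NEW=255, ERR=-1434599795/16777216
(2,3): OLD=20430938469/134217728 → NEW=255, ERR=-13794582171/134217728
(2,4): OLD=567465673647/4294967296 → NEW=255, ERR=-527750986833/4294967296
(2,5): OLD=7787601219257/68719476736 → NEW=0, ERR=7787601219257/68719476736
(3,0): OLD=1846747885/16777216 → NEW=0, ERR=1846747885/16777216
(3,1): OLD=8095574633/134217728 → NEW=0, ERR=8095574633/134217728
(3,2): OLD=194327872843/1073741824 → NEW=255, ERR=-79476292277/1073741824
(3,3): OLD=-3359322862751/68719476736 → NEW=0, ERR=-3359322862751/68719476736
(3,4): OLD=94029575099969/549755813888 → NEW=255, ERR=-46158157441471/549755813888
(3,5): OLD=765269750497327/8796093022208 → NEW=0, ERR=765269750497327/8796093022208
(4,0): OLD=153991214147/2147483648 → NEW=0, ERR=153991214147/2147483648
(4,1): OLD=2515902596327/34359738368 → NEW=0, ERR=2515902596327/34359738368
(4,2): OLD=120405420988037/1099511627776 → NEW=0, ERR=120405420988037/1099511627776
(4,3): OLD=4490660658748793/17592186044416 → NEW=255, ERR=4653217422713/17592186044416
(4,4): OLD=31000321316854025/281474976710656 → NEW=0, ERR=31000321316854025/281474976710656
(4,5): OLD=793193993188789919/4503599627370496 → NEW=255, ERR=-355223911790686561/4503599627370496
(5,0): OLD=55601132823461/549755813888 → NEW=0, ERR=55601132823461/549755813888
(5,1): OLD=4136702643899637/17592186044416 → NEW=255, ERR=-349304797426443/17592186044416
(5,2): OLD=38584648098022743/140737488355328 → NEW=255, ERR=2696588567414103/140737488355328
(5,3): OLD=1224798761120551085/4503599627370496 → NEW=255, ERR=76380856141074605/4503599627370496
(5,4): OLD=1396697902934846861/9007199254740992 → NEW=255, ERR=-900137907024106099/9007199254740992
(5,5): OLD=218062663842640433/144115188075855872 → NEW=0, ERR=218062663842640433/144115188075855872
Row 0: ##..#.
Row 1: ..#.#.
Row 2: .####.
Row 3: ..#.#.
Row 4: ...#.#
Row 5: .####.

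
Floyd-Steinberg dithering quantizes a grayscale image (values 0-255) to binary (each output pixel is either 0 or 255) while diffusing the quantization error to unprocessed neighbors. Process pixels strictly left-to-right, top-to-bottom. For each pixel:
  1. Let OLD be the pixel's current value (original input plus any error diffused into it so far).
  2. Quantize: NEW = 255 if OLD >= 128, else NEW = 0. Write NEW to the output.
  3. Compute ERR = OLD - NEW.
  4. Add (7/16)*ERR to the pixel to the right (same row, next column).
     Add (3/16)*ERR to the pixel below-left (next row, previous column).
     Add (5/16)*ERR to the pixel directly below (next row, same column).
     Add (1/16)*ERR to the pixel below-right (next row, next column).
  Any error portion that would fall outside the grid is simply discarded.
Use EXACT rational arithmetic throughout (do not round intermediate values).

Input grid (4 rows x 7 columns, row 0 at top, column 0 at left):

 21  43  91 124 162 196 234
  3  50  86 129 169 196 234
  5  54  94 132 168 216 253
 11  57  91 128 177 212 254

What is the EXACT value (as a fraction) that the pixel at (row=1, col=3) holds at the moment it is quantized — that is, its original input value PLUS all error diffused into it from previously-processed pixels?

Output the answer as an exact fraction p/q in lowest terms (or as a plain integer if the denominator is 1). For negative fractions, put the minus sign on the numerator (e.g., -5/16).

(0,0): OLD=21 → NEW=0, ERR=21
(0,1): OLD=835/16 → NEW=0, ERR=835/16
(0,2): OLD=29141/256 → NEW=0, ERR=29141/256
(0,3): OLD=711891/4096 → NEW=255, ERR=-332589/4096
(0,4): OLD=8288709/65536 → NEW=0, ERR=8288709/65536
(0,5): OLD=263541859/1048576 → NEW=255, ERR=-3845021/1048576
(0,6): OLD=3898953397/16777216 → NEW=255, ERR=-379236683/16777216
(1,0): OLD=4953/256 → NEW=0, ERR=4953/256
(1,1): OLD=199535/2048 → NEW=0, ERR=199535/2048
(1,2): OLD=9976859/65536 → NEW=255, ERR=-6734821/65536
(1,3): OLD=23460415/262144 → NEW=0, ERR=23460415/262144
Target (1,3): original=129, with diffused error = 23460415/262144

Answer: 23460415/262144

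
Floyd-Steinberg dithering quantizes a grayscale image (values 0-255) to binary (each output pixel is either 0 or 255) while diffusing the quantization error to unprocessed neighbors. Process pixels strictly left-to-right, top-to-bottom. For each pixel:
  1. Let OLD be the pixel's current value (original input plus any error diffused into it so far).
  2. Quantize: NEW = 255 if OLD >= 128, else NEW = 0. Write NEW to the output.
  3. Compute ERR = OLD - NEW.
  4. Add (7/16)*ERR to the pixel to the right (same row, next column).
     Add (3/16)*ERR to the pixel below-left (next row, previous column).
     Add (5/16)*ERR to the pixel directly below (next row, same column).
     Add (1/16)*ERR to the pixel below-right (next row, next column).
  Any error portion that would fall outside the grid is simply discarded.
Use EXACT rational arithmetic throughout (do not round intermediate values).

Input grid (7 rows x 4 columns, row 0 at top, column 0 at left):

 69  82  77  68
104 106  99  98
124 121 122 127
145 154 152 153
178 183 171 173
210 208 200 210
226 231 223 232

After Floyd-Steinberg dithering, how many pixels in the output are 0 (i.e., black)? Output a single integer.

Answer: 10

Derivation:
(0,0): OLD=69 → NEW=0, ERR=69
(0,1): OLD=1795/16 → NEW=0, ERR=1795/16
(0,2): OLD=32277/256 → NEW=0, ERR=32277/256
(0,3): OLD=504467/4096 → NEW=0, ERR=504467/4096
(1,0): OLD=37529/256 → NEW=255, ERR=-27751/256
(1,1): OLD=249007/2048 → NEW=0, ERR=249007/2048
(1,2): OLD=14529243/65536 → NEW=255, ERR=-2182437/65536
(1,3): OLD=136103661/1048576 → NEW=255, ERR=-131283219/1048576
(2,0): OLD=3700213/32768 → NEW=0, ERR=3700213/32768
(2,1): OLD=204870231/1048576 → NEW=255, ERR=-62516649/1048576
(2,2): OLD=146031347/2097152 → NEW=0, ERR=146031347/2097152
(2,3): OLD=3900962119/33554432 → NEW=0, ERR=3900962119/33554432
(3,0): OLD=2837180453/16777216 → NEW=255, ERR=-1441009627/16777216
(3,1): OLD=31649922299/268435456 → NEW=0, ERR=31649922299/268435456
(3,2): OLD=1045463375877/4294967296 → NEW=255, ERR=-49753284603/4294967296
(3,3): OLD=12961494903203/68719476736 → NEW=255, ERR=-4561971664477/68719476736
(4,0): OLD=744173175425/4294967296 → NEW=255, ERR=-351043485055/4294967296
(4,1): OLD=6066097656451/34359738368 → NEW=255, ERR=-2695635627389/34359738368
(4,2): OLD=140713791913123/1099511627776 → NEW=0, ERR=140713791913123/1099511627776
(4,3): OLD=3650750155059301/17592186044416 → NEW=255, ERR=-835257286266779/17592186044416
(5,0): OLD=93320074632113/549755813888 → NEW=255, ERR=-46867657909327/549755813888
(5,1): OLD=2904000029690999/17592186044416 → NEW=255, ERR=-1582007411635081/17592186044416
(5,2): OLD=1643503422303499/8796093022208 → NEW=255, ERR=-599500298359541/8796093022208
(5,3): OLD=48791875171480259/281474976710656 → NEW=255, ERR=-22984243889737021/281474976710656
(6,0): OLD=51368497236210693/281474976710656 → NEW=255, ERR=-20407621825006587/281474976710656
(6,1): OLD=689369298724640627/4503599627370496 → NEW=255, ERR=-459048606254835853/4503599627370496
(6,2): OLD=9812544858787696053/72057594037927936 → NEW=255, ERR=-8562141620883927627/72057594037927936
(6,3): OLD=173211859099576258291/1152921504606846976 → NEW=255, ERR=-120783124575169720589/1152921504606846976
Output grid:
  Row 0: ....  (4 black, running=4)
  Row 1: #.##  (1 black, running=5)
  Row 2: .#..  (3 black, running=8)
  Row 3: #.##  (1 black, running=9)
  Row 4: ##.#  (1 black, running=10)
  Row 5: ####  (0 black, running=10)
  Row 6: ####  (0 black, running=10)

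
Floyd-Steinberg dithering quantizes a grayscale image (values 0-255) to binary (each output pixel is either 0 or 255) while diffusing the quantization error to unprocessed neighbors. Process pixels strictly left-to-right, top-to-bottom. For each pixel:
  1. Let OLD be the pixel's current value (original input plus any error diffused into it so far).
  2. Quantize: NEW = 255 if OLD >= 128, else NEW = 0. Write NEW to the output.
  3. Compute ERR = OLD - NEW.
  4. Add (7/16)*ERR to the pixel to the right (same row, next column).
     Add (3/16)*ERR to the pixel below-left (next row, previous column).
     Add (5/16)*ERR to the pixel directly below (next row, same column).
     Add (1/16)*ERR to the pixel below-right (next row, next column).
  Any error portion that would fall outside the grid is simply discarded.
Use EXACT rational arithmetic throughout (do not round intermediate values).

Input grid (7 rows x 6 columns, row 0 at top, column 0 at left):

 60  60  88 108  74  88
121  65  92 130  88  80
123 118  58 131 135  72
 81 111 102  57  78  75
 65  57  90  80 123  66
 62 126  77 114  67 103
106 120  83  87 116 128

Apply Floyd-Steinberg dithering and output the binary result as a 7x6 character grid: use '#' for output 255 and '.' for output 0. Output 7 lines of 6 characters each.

(0,0): OLD=60 → NEW=0, ERR=60
(0,1): OLD=345/4 → NEW=0, ERR=345/4
(0,2): OLD=8047/64 → NEW=0, ERR=8047/64
(0,3): OLD=166921/1024 → NEW=255, ERR=-94199/1024
(0,4): OLD=553023/16384 → NEW=0, ERR=553023/16384
(0,5): OLD=26939833/262144 → NEW=0, ERR=26939833/262144
(1,0): OLD=9979/64 → NEW=255, ERR=-6341/64
(1,1): OLD=38877/512 → NEW=0, ERR=38877/512
(1,2): OLD=2501089/16384 → NEW=255, ERR=-1676831/16384
(1,3): OLD=4631021/65536 → NEW=0, ERR=4631021/65536
(1,4): OLD=599713735/4194304 → NEW=255, ERR=-469833785/4194304
(1,5): OLD=4376633153/67108864 → NEW=0, ERR=4376633153/67108864
(2,0): OLD=870607/8192 → NEW=0, ERR=870607/8192
(2,1): OLD=42688021/262144 → NEW=255, ERR=-24158699/262144
(2,2): OLD=15489535/4194304 → NEW=0, ERR=15489535/4194304
(2,3): OLD=4271422279/33554432 → NEW=0, ERR=4271422279/33554432
(2,4): OLD=185040420309/1073741824 → NEW=255, ERR=-88763744811/1073741824
(2,5): OLD=845457570851/17179869184 → NEW=0, ERR=845457570851/17179869184
(3,0): OLD=406559647/4194304 → NEW=0, ERR=406559647/4194304
(3,1): OLD=4427262451/33554432 → NEW=255, ERR=-4129117709/33554432
(3,2): OLD=18099271913/268435456 → NEW=0, ERR=18099271913/268435456
(3,3): OLD=1907133808219/17179869184 → NEW=0, ERR=1907133808219/17179869184
(3,4): OLD=16206327366843/137438953472 → NEW=0, ERR=16206327366843/137438953472
(3,5): OLD=300827579232533/2199023255552 → NEW=255, ERR=-259923350933227/2199023255552
(4,0): OLD=38771642033/536870912 → NEW=0, ERR=38771642033/536870912
(4,1): OLD=591333615549/8589934592 → NEW=0, ERR=591333615549/8589934592
(4,2): OLD=42416742412455/274877906944 → NEW=255, ERR=-27677123858265/274877906944
(4,3): OLD=426446177177955/4398046511104 → NEW=0, ERR=426446177177955/4398046511104
(4,4): OLD=13162177302097939/70368744177664 → NEW=255, ERR=-4781852463206381/70368744177664
(4,5): OLD=7546330071675813/1125899906842624 → NEW=0, ERR=7546330071675813/1125899906842624
(5,0): OLD=13396947324551/137438953472 → NEW=0, ERR=13396947324551/137438953472
(5,1): OLD=773144210576759/4398046511104 → NEW=255, ERR=-348357649754761/4398046511104
(5,2): OLD=1173910593715277/35184372088832 → NEW=0, ERR=1173910593715277/35184372088832
(5,3): OLD=157472130768974431/1125899906842624 → NEW=255, ERR=-129632345475894689/1125899906842624
(5,4): OLD=6099912040012943/2251799813685248 → NEW=0, ERR=6099912040012943/2251799813685248
(5,5): OLD=3676109499127533243/36028797018963968 → NEW=0, ERR=3676109499127533243/36028797018963968
(6,0): OLD=8557525505496261/70368744177664 → NEW=0, ERR=8557525505496261/70368744177664
(6,1): OLD=181044755971669601/1125899906842624 → NEW=255, ERR=-106059720273199519/1125899906842624
(6,2): OLD=115631533651037369/4503599627370496 → NEW=0, ERR=115631533651037369/4503599627370496
(6,3): OLD=4672644535574731349/72057594037927936 → NEW=0, ERR=4672644535574731349/72057594037927936
(6,4): OLD=181183579094127378901/1152921504606846976 → NEW=255, ERR=-112811404580618599979/1152921504606846976
(6,5): OLD=2162804084195384352691/18446744073709551616 → NEW=0, ERR=2162804084195384352691/18446744073709551616
Row 0: ...#..
Row 1: #.#.#.
Row 2: .#..#.
Row 3: .#...#
Row 4: ..#.#.
Row 5: .#.#..
Row 6: .#..#.

Answer: ...#..
#.#.#.
.#..#.
.#...#
..#.#.
.#.#..
.#..#.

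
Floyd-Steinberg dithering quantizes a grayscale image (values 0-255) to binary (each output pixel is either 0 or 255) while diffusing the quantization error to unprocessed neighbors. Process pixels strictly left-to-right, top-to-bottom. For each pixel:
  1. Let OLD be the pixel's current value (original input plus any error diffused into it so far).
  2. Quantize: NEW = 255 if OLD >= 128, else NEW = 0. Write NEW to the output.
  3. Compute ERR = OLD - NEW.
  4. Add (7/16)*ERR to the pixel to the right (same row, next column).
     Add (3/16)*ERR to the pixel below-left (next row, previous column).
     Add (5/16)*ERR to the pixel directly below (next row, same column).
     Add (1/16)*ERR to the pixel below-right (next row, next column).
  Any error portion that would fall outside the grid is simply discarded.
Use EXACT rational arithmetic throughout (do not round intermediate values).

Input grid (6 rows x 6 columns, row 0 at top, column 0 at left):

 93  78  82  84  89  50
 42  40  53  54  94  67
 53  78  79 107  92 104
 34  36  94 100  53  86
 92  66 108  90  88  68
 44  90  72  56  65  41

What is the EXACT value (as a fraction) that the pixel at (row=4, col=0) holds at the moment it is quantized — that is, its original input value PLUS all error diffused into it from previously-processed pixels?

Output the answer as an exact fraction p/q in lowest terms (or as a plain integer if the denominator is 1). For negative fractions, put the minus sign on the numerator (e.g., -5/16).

Answer: 253880012979/2147483648

Derivation:
(0,0): OLD=93 → NEW=0, ERR=93
(0,1): OLD=1899/16 → NEW=0, ERR=1899/16
(0,2): OLD=34285/256 → NEW=255, ERR=-30995/256
(0,3): OLD=127099/4096 → NEW=0, ERR=127099/4096
(0,4): OLD=6722397/65536 → NEW=0, ERR=6722397/65536
(0,5): OLD=99485579/1048576 → NEW=0, ERR=99485579/1048576
(1,0): OLD=23889/256 → NEW=0, ERR=23889/256
(1,1): OLD=206903/2048 → NEW=0, ERR=206903/2048
(1,2): OLD=4757891/65536 → NEW=0, ERR=4757891/65536
(1,3): OLD=28082183/262144 → NEW=0, ERR=28082183/262144
(1,4): OLD=3232145269/16777216 → NEW=255, ERR=-1046044811/16777216
(1,5): OLD=20342641827/268435456 → NEW=0, ERR=20342641827/268435456
(2,0): OLD=3312973/32768 → NEW=0, ERR=3312973/32768
(2,1): OLD=181664287/1048576 → NEW=255, ERR=-85722593/1048576
(2,2): OLD=1548893725/16777216 → NEW=0, ERR=1548893725/16777216
(2,3): OLD=23315517045/134217728 → NEW=255, ERR=-10910003595/134217728
(2,4): OLD=248497436895/4294967296 → NEW=0, ERR=248497436895/4294967296
(2,5): OLD=10245931513353/68719476736 → NEW=255, ERR=-7277535054327/68719476736
(3,0): OLD=843333245/16777216 → NEW=0, ERR=843333245/16777216
(3,1): OLD=7526062521/134217728 → NEW=0, ERR=7526062521/134217728
(3,2): OLD=136399573435/1073741824 → NEW=0, ERR=136399573435/1073741824
(3,3): OLD=10087544258865/68719476736 → NEW=255, ERR=-7435922308815/68719476736
(3,4): OLD=-658035970799/549755813888 → NEW=0, ERR=-658035970799/549755813888
(3,5): OLD=492564017863775/8796093022208 → NEW=0, ERR=492564017863775/8796093022208
(4,0): OLD=253880012979/2147483648 → NEW=0, ERR=253880012979/2147483648
Target (4,0): original=92, with diffused error = 253880012979/2147483648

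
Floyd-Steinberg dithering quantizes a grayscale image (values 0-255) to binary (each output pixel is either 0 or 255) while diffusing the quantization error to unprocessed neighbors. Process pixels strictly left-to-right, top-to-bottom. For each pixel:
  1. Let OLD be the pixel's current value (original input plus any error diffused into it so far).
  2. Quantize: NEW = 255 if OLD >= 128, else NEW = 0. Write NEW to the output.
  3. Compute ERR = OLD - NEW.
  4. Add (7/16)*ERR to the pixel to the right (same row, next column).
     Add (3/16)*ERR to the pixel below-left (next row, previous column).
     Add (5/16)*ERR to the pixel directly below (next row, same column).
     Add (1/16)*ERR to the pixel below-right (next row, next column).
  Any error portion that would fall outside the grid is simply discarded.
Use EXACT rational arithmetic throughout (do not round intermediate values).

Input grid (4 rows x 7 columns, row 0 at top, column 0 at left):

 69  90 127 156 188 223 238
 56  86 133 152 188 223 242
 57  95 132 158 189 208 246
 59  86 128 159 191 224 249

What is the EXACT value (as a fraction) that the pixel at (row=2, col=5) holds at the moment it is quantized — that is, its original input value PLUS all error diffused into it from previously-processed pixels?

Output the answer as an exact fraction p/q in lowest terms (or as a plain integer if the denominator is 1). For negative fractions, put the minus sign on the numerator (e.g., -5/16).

Answer: 4728246118735/34359738368

Derivation:
(0,0): OLD=69 → NEW=0, ERR=69
(0,1): OLD=1923/16 → NEW=0, ERR=1923/16
(0,2): OLD=45973/256 → NEW=255, ERR=-19307/256
(0,3): OLD=503827/4096 → NEW=0, ERR=503827/4096
(0,4): OLD=15847557/65536 → NEW=255, ERR=-864123/65536
(0,5): OLD=227783587/1048576 → NEW=255, ERR=-39603293/1048576
(0,6): OLD=3715754357/16777216 → NEW=255, ERR=-562435723/16777216
(1,0): OLD=25625/256 → NEW=0, ERR=25625/256
(1,1): OLD=322607/2048 → NEW=255, ERR=-199633/2048
(1,2): OLD=6380635/65536 → NEW=0, ERR=6380635/65536
(1,3): OLD=59204799/262144 → NEW=255, ERR=-7641921/262144
(1,4): OLD=2881182813/16777216 → NEW=255, ERR=-1397007267/16777216
(1,5): OLD=22502634861/134217728 → NEW=255, ERR=-11722885779/134217728
(1,6): OLD=410064191939/2147483648 → NEW=255, ERR=-137544138301/2147483648
(2,0): OLD=2293877/32768 → NEW=0, ERR=2293877/32768
(2,1): OLD=125489623/1048576 → NEW=0, ERR=125489623/1048576
(2,2): OLD=3409555525/16777216 → NEW=255, ERR=-868634555/16777216
(2,3): OLD=15664683101/134217728 → NEW=0, ERR=15664683101/134217728
(2,4): OLD=210282789805/1073741824 → NEW=255, ERR=-63521375315/1073741824
(2,5): OLD=4728246118735/34359738368 → NEW=255, ERR=-4033487165105/34359738368
Target (2,5): original=208, with diffused error = 4728246118735/34359738368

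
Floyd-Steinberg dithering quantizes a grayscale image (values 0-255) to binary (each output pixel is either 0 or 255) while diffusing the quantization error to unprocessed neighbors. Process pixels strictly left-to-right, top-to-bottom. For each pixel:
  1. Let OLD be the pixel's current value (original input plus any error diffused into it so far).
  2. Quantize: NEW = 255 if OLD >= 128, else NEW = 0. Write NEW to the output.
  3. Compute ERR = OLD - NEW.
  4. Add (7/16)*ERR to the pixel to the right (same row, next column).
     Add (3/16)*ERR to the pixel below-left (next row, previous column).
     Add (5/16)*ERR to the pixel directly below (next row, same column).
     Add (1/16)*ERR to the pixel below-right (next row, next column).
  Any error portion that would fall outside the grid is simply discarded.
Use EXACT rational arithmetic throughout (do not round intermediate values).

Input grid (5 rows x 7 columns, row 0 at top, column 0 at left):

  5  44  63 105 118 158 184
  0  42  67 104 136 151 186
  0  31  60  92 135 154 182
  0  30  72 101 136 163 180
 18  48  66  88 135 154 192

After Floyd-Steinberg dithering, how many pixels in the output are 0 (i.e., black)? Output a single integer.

Answer: 22

Derivation:
(0,0): OLD=5 → NEW=0, ERR=5
(0,1): OLD=739/16 → NEW=0, ERR=739/16
(0,2): OLD=21301/256 → NEW=0, ERR=21301/256
(0,3): OLD=579187/4096 → NEW=255, ERR=-465293/4096
(0,4): OLD=4476197/65536 → NEW=0, ERR=4476197/65536
(0,5): OLD=197008387/1048576 → NEW=255, ERR=-70378493/1048576
(0,6): OLD=2594358293/16777216 → NEW=255, ERR=-1683831787/16777216
(1,0): OLD=2617/256 → NEW=0, ERR=2617/256
(1,1): OLD=157327/2048 → NEW=0, ERR=157327/2048
(1,2): OLD=7090875/65536 → NEW=0, ERR=7090875/65536
(1,3): OLD=35086559/262144 → NEW=255, ERR=-31760161/262144
(1,4): OLD=1420262141/16777216 → NEW=0, ERR=1420262141/16777216
(1,5): OLD=20469860237/134217728 → NEW=255, ERR=-13755660403/134217728
(1,6): OLD=226780617123/2147483648 → NEW=0, ERR=226780617123/2147483648
(2,0): OLD=576661/32768 → NEW=0, ERR=576661/32768
(2,1): OLD=87694007/1048576 → NEW=0, ERR=87694007/1048576
(2,2): OLD=1887190501/16777216 → NEW=0, ERR=1887190501/16777216
(2,3): OLD=16909597181/134217728 → NEW=0, ERR=16909597181/134217728
(2,4): OLD=203779887373/1073741824 → NEW=255, ERR=-70024277747/1073741824
(2,5): OLD=4072742393391/34359738368 → NEW=0, ERR=4072742393391/34359738368
(2,6): OLD=143185755188025/549755813888 → NEW=255, ERR=2998022646585/549755813888
(3,0): OLD=355347781/16777216 → NEW=0, ERR=355347781/16777216
(3,1): OLD=11756420321/134217728 → NEW=0, ERR=11756420321/134217728
(3,2): OLD=187177504691/1073741824 → NEW=255, ERR=-86626660429/1073741824
(3,3): OLD=428967852661/4294967296 → NEW=0, ERR=428967852661/4294967296
(3,4): OLD=104132190056773/549755813888 → NEW=255, ERR=-36055542484667/549755813888
(3,5): OLD=740167697215903/4398046511104 → NEW=255, ERR=-381334163115617/4398046511104
(3,6): OLD=10638266742387649/70368744177664 → NEW=255, ERR=-7305763022916671/70368744177664
(4,0): OLD=88137877867/2147483648 → NEW=0, ERR=88137877867/2147483648
(4,1): OLD=2732470765807/34359738368 → NEW=0, ERR=2732470765807/34359738368
(4,2): OLD=54855785474657/549755813888 → NEW=0, ERR=54855785474657/549755813888
(4,3): OLD=640033316193147/4398046511104 → NEW=255, ERR=-481468544138373/4398046511104
(4,4): OLD=1991269773703681/35184372088832 → NEW=0, ERR=1991269773703681/35184372088832
(4,5): OLD=144227230929578881/1125899906842624 → NEW=255, ERR=-142877245315290239/1125899906842624
(4,6): OLD=1776541209022577623/18014398509481984 → NEW=0, ERR=1776541209022577623/18014398509481984
Output grid:
  Row 0: ...#.##  (4 black, running=4)
  Row 1: ...#.#.  (5 black, running=9)
  Row 2: ....#.#  (5 black, running=14)
  Row 3: ..#.###  (3 black, running=17)
  Row 4: ...#.#.  (5 black, running=22)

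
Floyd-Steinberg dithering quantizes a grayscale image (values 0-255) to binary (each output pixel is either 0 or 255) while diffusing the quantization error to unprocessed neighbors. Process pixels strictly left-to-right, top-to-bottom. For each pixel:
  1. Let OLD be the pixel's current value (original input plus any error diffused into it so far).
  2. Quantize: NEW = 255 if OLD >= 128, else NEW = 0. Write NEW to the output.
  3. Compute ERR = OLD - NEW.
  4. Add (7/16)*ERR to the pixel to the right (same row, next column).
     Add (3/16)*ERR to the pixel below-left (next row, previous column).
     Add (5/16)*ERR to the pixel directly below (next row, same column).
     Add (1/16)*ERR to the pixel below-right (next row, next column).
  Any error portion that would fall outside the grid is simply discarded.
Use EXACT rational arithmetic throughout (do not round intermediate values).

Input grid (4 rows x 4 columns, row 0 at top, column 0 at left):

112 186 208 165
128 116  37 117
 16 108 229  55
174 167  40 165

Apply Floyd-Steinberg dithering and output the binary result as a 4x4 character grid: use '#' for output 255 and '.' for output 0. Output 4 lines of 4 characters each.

Answer: .###
#...
..#.
##.#

Derivation:
(0,0): OLD=112 → NEW=0, ERR=112
(0,1): OLD=235 → NEW=255, ERR=-20
(0,2): OLD=797/4 → NEW=255, ERR=-223/4
(0,3): OLD=8999/64 → NEW=255, ERR=-7321/64
(1,0): OLD=637/4 → NEW=255, ERR=-383/4
(1,1): OLD=2061/32 → NEW=0, ERR=2061/32
(1,2): OLD=25659/1024 → NEW=0, ERR=25659/1024
(1,3): OLD=1453773/16384 → NEW=0, ERR=1453773/16384
(2,0): OLD=-945/512 → NEW=0, ERR=-945/512
(2,1): OLD=2064931/16384 → NEW=0, ERR=2064931/16384
(2,2): OLD=20488691/65536 → NEW=255, ERR=3777011/65536
(2,3): OLD=114828393/1048576 → NEW=0, ERR=114828393/1048576
(3,0): OLD=51656649/262144 → NEW=255, ERR=-15190071/262144
(3,1): OLD=804153043/4194304 → NEW=255, ERR=-265394477/4194304
(3,2): OLD=3941799793/67108864 → NEW=0, ERR=3941799793/67108864
(3,3): OLD=245372744535/1073741824 → NEW=255, ERR=-28431420585/1073741824
Row 0: .###
Row 1: #...
Row 2: ..#.
Row 3: ##.#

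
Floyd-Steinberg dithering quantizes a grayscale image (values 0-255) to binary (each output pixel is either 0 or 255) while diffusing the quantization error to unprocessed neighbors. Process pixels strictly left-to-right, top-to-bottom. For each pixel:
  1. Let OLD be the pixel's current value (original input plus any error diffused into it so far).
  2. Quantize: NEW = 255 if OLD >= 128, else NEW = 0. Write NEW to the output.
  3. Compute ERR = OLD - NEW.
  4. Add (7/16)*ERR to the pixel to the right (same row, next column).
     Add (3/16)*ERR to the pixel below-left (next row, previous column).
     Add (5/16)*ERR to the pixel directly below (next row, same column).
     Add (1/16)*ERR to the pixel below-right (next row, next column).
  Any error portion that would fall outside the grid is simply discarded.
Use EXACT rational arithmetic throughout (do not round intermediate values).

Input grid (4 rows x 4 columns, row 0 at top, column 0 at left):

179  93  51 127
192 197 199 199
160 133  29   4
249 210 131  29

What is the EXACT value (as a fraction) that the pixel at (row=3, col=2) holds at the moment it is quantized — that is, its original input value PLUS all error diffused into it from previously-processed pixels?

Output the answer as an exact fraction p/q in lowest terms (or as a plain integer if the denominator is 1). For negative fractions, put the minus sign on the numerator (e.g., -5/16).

(0,0): OLD=179 → NEW=255, ERR=-76
(0,1): OLD=239/4 → NEW=0, ERR=239/4
(0,2): OLD=4937/64 → NEW=0, ERR=4937/64
(0,3): OLD=164607/1024 → NEW=255, ERR=-96513/1024
(1,0): OLD=11485/64 → NEW=255, ERR=-4835/64
(1,1): OLD=98475/512 → NEW=255, ERR=-32085/512
(1,2): OLD=2977831/16384 → NEW=255, ERR=-1200089/16384
(1,3): OLD=37308865/262144 → NEW=255, ERR=-29537855/262144
(2,0): OLD=1021065/8192 → NEW=0, ERR=1021065/8192
(2,1): OLD=39188435/262144 → NEW=255, ERR=-27658285/262144
(2,2): OLD=-34127673/524288 → NEW=0, ERR=-34127673/524288
(2,3): OLD=-539120677/8388608 → NEW=0, ERR=-539120677/8388608
(3,0): OLD=1124777241/4194304 → NEW=255, ERR=55229721/4194304
(3,1): OLD=11970527815/67108864 → NEW=255, ERR=-5142232505/67108864
(3,2): OLD=62803423481/1073741824 → NEW=0, ERR=62803423481/1073741824
Target (3,2): original=131, with diffused error = 62803423481/1073741824

Answer: 62803423481/1073741824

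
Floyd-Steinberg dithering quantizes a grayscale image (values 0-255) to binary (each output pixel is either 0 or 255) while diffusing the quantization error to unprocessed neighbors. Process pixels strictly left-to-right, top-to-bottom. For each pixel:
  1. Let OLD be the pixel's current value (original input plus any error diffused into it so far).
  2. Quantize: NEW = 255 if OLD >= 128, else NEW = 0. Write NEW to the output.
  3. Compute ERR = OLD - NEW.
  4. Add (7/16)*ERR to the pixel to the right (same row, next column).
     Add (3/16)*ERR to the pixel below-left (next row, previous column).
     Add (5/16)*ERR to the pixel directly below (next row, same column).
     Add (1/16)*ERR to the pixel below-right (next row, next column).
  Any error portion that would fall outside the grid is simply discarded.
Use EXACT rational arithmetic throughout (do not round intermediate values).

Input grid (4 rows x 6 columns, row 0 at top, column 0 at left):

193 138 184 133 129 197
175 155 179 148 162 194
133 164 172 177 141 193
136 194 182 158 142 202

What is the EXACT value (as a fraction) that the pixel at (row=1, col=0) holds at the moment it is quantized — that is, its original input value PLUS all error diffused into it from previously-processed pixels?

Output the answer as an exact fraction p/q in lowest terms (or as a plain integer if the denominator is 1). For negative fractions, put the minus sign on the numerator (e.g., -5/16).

(0,0): OLD=193 → NEW=255, ERR=-62
(0,1): OLD=887/8 → NEW=0, ERR=887/8
(0,2): OLD=29761/128 → NEW=255, ERR=-2879/128
(0,3): OLD=252231/2048 → NEW=0, ERR=252231/2048
(0,4): OLD=5992689/32768 → NEW=255, ERR=-2363151/32768
(0,5): OLD=86742679/524288 → NEW=255, ERR=-46950761/524288
(1,0): OLD=22581/128 → NEW=255, ERR=-10059/128
Target (1,0): original=175, with diffused error = 22581/128

Answer: 22581/128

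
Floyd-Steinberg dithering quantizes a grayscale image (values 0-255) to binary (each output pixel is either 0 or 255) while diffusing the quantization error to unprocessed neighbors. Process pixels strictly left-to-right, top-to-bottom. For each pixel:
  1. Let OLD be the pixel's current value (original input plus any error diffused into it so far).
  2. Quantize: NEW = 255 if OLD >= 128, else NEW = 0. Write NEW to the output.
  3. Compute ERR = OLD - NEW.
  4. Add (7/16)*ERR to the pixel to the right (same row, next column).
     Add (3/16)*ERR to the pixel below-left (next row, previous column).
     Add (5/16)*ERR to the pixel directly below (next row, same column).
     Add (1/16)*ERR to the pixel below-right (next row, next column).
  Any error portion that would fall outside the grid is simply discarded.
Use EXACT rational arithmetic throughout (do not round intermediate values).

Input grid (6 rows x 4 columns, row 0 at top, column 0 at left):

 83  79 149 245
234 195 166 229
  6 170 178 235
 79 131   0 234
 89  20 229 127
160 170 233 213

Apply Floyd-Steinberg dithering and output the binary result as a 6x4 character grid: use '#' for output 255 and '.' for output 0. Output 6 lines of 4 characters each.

Answer: ..##
####
.#.#
.#.#
..#.
####

Derivation:
(0,0): OLD=83 → NEW=0, ERR=83
(0,1): OLD=1845/16 → NEW=0, ERR=1845/16
(0,2): OLD=51059/256 → NEW=255, ERR=-14221/256
(0,3): OLD=903973/4096 → NEW=255, ERR=-140507/4096
(1,0): OLD=72079/256 → NEW=255, ERR=6799/256
(1,1): OLD=486249/2048 → NEW=255, ERR=-35991/2048
(1,2): OLD=9288221/65536 → NEW=255, ERR=-7423459/65536
(1,3): OLD=173278555/1048576 → NEW=255, ERR=-94108325/1048576
(2,0): OLD=360595/32768 → NEW=0, ERR=360595/32768
(2,1): OLD=157017857/1048576 → NEW=255, ERR=-110369023/1048576
(2,2): OLD=164891525/2097152 → NEW=0, ERR=164891525/2097152
(2,3): OLD=7860898257/33554432 → NEW=255, ERR=-695481903/33554432
(3,0): OLD=1051988195/16777216 → NEW=0, ERR=1051988195/16777216
(3,1): OLD=37841461501/268435456 → NEW=255, ERR=-30609579779/268435456
(3,2): OLD=-153682518013/4294967296 → NEW=0, ERR=-153682518013/4294967296
(3,3): OLD=14897169355413/68719476736 → NEW=255, ERR=-2626297212267/68719476736
(4,0): OLD=374582405607/4294967296 → NEW=0, ERR=374582405607/4294967296
(4,1): OLD=677980707765/34359738368 → NEW=0, ERR=677980707765/34359738368
(4,2): OLD=233270347168149/1099511627776 → NEW=255, ERR=-47105117914731/1099511627776
(4,3): OLD=1655025300645027/17592186044416 → NEW=0, ERR=1655025300645027/17592186044416
(5,0): OLD=104978168569655/549755813888 → NEW=255, ERR=-35209563971785/549755813888
(5,1): OLD=2560792387279329/17592186044416 → NEW=255, ERR=-1925215054046751/17592186044416
(5,2): OLD=1676592399574621/8796093022208 → NEW=255, ERR=-566411321088419/8796093022208
(5,3): OLD=59545856160721301/281474976710656 → NEW=255, ERR=-12230262900495979/281474976710656
Row 0: ..##
Row 1: ####
Row 2: .#.#
Row 3: .#.#
Row 4: ..#.
Row 5: ####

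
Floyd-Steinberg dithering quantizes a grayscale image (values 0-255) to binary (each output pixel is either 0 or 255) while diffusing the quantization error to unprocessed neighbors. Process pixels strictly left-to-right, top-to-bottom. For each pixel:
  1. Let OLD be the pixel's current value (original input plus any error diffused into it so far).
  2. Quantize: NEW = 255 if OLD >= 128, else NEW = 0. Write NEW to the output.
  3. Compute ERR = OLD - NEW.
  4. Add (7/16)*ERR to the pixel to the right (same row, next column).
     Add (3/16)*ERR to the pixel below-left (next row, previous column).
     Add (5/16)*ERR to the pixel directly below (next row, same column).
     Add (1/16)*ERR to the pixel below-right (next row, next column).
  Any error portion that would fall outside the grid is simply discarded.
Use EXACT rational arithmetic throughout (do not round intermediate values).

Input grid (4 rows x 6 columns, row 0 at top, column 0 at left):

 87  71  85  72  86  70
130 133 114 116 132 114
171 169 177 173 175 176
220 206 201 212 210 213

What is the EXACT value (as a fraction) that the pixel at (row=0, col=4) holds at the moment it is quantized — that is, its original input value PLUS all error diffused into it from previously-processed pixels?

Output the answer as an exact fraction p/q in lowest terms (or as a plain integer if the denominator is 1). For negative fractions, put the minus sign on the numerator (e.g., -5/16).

Answer: 6166535/65536

Derivation:
(0,0): OLD=87 → NEW=0, ERR=87
(0,1): OLD=1745/16 → NEW=0, ERR=1745/16
(0,2): OLD=33975/256 → NEW=255, ERR=-31305/256
(0,3): OLD=75777/4096 → NEW=0, ERR=75777/4096
(0,4): OLD=6166535/65536 → NEW=0, ERR=6166535/65536
Target (0,4): original=86, with diffused error = 6166535/65536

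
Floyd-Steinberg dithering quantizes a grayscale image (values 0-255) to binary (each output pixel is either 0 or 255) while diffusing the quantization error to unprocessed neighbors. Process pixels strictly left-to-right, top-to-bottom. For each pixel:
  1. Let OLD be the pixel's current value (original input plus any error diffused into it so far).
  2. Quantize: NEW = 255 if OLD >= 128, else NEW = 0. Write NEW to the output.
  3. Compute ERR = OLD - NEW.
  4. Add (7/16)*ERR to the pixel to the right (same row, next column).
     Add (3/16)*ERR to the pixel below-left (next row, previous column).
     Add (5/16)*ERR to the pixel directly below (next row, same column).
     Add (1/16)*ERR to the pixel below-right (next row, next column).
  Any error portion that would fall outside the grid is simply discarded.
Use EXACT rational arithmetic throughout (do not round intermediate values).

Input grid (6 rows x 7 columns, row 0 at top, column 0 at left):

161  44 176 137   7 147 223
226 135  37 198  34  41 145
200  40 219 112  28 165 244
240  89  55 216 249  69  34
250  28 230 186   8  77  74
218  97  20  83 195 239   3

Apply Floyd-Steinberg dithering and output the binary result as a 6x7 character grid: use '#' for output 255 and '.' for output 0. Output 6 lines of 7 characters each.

(0,0): OLD=161 → NEW=255, ERR=-94
(0,1): OLD=23/8 → NEW=0, ERR=23/8
(0,2): OLD=22689/128 → NEW=255, ERR=-9951/128
(0,3): OLD=210919/2048 → NEW=0, ERR=210919/2048
(0,4): OLD=1705809/32768 → NEW=0, ERR=1705809/32768
(0,5): OLD=89010999/524288 → NEW=255, ERR=-44682441/524288
(0,6): OLD=1557882497/8388608 → NEW=255, ERR=-581212543/8388608
(1,0): OLD=25237/128 → NEW=255, ERR=-7403/128
(1,1): OLD=92307/1024 → NEW=0, ERR=92307/1024
(1,2): OLD=2347279/32768 → NEW=0, ERR=2347279/32768
(1,3): OLD=34920867/131072 → NEW=255, ERR=1497507/131072
(1,4): OLD=383555529/8388608 → NEW=0, ERR=383555529/8388608
(1,5): OLD=1653134873/67108864 → NEW=0, ERR=1653134873/67108864
(1,6): OLD=138296654423/1073741824 → NEW=255, ERR=-135507510697/1073741824
(2,0): OLD=3257601/16384 → NEW=255, ERR=-920319/16384
(2,1): OLD=28002843/524288 → NEW=0, ERR=28002843/524288
(2,2): OLD=2286138641/8388608 → NEW=255, ERR=147043601/8388608
(2,3): OLD=9146231497/67108864 → NEW=255, ERR=-7966528823/67108864
(2,4): OLD=-2316290663/536870912 → NEW=0, ERR=-2316290663/536870912
(2,5): OLD=2577073711539/17179869184 → NEW=255, ERR=-1803792930381/17179869184
(2,6): OLD=44026260453397/274877906944 → NEW=255, ERR=-26067605817323/274877906944
(3,0): OLD=1950023409/8388608 → NEW=255, ERR=-189071631/8388608
(3,1): OLD=6416015645/67108864 → NEW=0, ERR=6416015645/67108864
(3,2): OLD=44767215655/536870912 → NEW=0, ERR=44767215655/536870912
(3,3): OLD=463149286753/2147483648 → NEW=255, ERR=-84459043487/2147483648
(3,4): OLD=55893475717873/274877906944 → NEW=255, ERR=-14200390552847/274877906944
(3,5): OLD=-9814858652829/2199023255552 → NEW=0, ERR=-9814858652829/2199023255552
(3,6): OLD=-146025087331203/35184372088832 → NEW=0, ERR=-146025087331203/35184372088832
(4,0): OLD=280120637695/1073741824 → NEW=255, ERR=6316472575/1073741824
(4,1): OLD=1282935021939/17179869184 → NEW=0, ERR=1282935021939/17179869184
(4,2): OLD=78980701216925/274877906944 → NEW=255, ERR=8886834946205/274877906944
(4,3): OLD=403255175306959/2199023255552 → NEW=255, ERR=-157495754858801/2199023255552
(4,4): OLD=-752470782952003/17592186044416 → NEW=0, ERR=-752470782952003/17592186044416
(4,5): OLD=29771641507128637/562949953421312 → NEW=0, ERR=29771641507128637/562949953421312
(4,6): OLD=860739624599113403/9007199254740992 → NEW=0, ERR=860739624599113403/9007199254740992
(5,0): OLD=64277506585609/274877906944 → NEW=255, ERR=-5816359685111/274877906944
(5,1): OLD=258404158677123/2199023255552 → NEW=0, ERR=258404158677123/2199023255552
(5,2): OLD=1279859184298245/17592186044416 → NEW=0, ERR=1279859184298245/17592186044416
(5,3): OLD=12166476125210617/140737488355328 → NEW=0, ERR=12166476125210617/140737488355328
(5,4): OLD=2025665872185603091/9007199254740992 → NEW=255, ERR=-271169937773349869/9007199254740992
(5,5): OLD=18562012769606154979/72057594037927936 → NEW=255, ERR=187326289934531299/72057594037927936
(5,6): OLD=43010403640239261677/1152921504606846976 → NEW=0, ERR=43010403640239261677/1152921504606846976
Row 0: #.#..##
Row 1: #..#..#
Row 2: #.##.##
Row 3: #..##..
Row 4: #.##...
Row 5: #...##.

Answer: #.#..##
#..#..#
#.##.##
#..##..
#.##...
#...##.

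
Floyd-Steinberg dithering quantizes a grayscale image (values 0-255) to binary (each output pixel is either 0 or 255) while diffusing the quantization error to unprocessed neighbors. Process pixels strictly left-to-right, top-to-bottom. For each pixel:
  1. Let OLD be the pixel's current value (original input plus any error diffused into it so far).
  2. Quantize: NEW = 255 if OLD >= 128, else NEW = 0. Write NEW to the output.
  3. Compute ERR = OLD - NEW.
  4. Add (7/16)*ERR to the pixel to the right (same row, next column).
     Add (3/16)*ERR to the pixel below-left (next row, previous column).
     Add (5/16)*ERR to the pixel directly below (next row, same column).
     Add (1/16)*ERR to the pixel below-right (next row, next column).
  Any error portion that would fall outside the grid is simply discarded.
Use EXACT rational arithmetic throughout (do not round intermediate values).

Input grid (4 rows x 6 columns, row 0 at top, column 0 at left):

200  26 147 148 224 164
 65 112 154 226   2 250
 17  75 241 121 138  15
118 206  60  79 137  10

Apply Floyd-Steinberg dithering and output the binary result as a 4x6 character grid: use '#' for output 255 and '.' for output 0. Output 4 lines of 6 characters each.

(0,0): OLD=200 → NEW=255, ERR=-55
(0,1): OLD=31/16 → NEW=0, ERR=31/16
(0,2): OLD=37849/256 → NEW=255, ERR=-27431/256
(0,3): OLD=414191/4096 → NEW=0, ERR=414191/4096
(0,4): OLD=17579401/65536 → NEW=255, ERR=867721/65536
(0,5): OLD=178040511/1048576 → NEW=255, ERR=-89346369/1048576
(1,0): OLD=12333/256 → NEW=0, ERR=12333/256
(1,1): OLD=225595/2048 → NEW=0, ERR=225595/2048
(1,2): OLD=12306903/65536 → NEW=255, ERR=-4404777/65536
(1,3): OLD=58715211/262144 → NEW=255, ERR=-8131509/262144
(1,4): OLD=-286716351/16777216 → NEW=0, ERR=-286716351/16777216
(1,5): OLD=58176276599/268435456 → NEW=255, ERR=-10274764681/268435456
(2,0): OLD=1727161/32768 → NEW=0, ERR=1727161/32768
(2,1): OLD=128861571/1048576 → NEW=0, ERR=128861571/1048576
(2,2): OLD=4610884425/16777216 → NEW=255, ERR=332694345/16777216
(2,3): OLD=15109847873/134217728 → NEW=0, ERR=15109847873/134217728
(2,4): OLD=742155089731/4294967296 → NEW=255, ERR=-353061570749/4294967296
(2,5): OLD=-2336019404539/68719476736 → NEW=0, ERR=-2336019404539/68719476736
(3,0): OLD=2642641961/16777216 → NEW=255, ERR=-1635548119/16777216
(3,1): OLD=28020091125/134217728 → NEW=255, ERR=-6205429515/134217728
(3,2): OLD=80271305391/1073741824 → NEW=0, ERR=80271305391/1073741824
(3,3): OLD=9119995912845/68719476736 → NEW=255, ERR=-8403470654835/68719476736
(3,4): OLD=32146028329453/549755813888 → NEW=0, ERR=32146028329453/549755813888
(3,5): OLD=174350471290819/8796093022208 → NEW=0, ERR=174350471290819/8796093022208
Row 0: #.#.##
Row 1: ..##.#
Row 2: ..#.#.
Row 3: ##.#..

Answer: #.#.##
..##.#
..#.#.
##.#..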